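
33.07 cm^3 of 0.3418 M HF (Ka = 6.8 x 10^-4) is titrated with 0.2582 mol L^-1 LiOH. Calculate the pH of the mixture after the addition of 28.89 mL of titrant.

3.46

Initial n(HF) = 0.3418 x 0.03307 = 0.01130 mol.
n(LiOH) added = 0.2582 x 0.02889 = 0.007459 mol, converting that many moles of HF to F-.
Remaining n(HF) = 0.003844 mol; n(F-) = 0.007459 mol.
By Henderson-Hasselbalch, pH = pKa + log([A^-]/[HA]) = 3.17 + log(0.007459/0.003844) = 3.17 + (+0.29) = 3.46.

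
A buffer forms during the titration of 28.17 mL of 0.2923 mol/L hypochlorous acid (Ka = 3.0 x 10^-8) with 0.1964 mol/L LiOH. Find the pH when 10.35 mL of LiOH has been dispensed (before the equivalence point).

Initial n(HClO) = 0.2923 x 0.02817 = 0.008234 mol.
n(LiOH) added = 0.1964 x 0.01035 = 0.002033 mol, converting that many moles of HClO to ClO-.
Remaining n(HClO) = 0.006201 mol; n(ClO-) = 0.002033 mol.
By Henderson-Hasselbalch, pH = pKa + log([A^-]/[HA]) = 7.52 + log(0.002033/0.006201) = 7.52 + (-0.48) = 7.04.

7.04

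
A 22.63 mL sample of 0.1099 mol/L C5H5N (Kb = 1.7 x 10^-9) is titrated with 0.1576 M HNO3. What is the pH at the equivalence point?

3.21

n(C5H5N) = 0.1099 x 0.02263 = 0.002487 mol; V(HNO3) at equivalence = 0.002487/0.1576 = 0.01578 L.
At equivalence the base is fully converted to C5H5NH+; total volume = 0.03841 L, so [C5H5NH+] = 0.002487/0.03841 = 0.06475 M.
Ka(C5H5NH+) = Kw/Kb = 1.0e-14 / 1.7 x 10^-9 = 5.88e-6.
[H^+] = sqrt(Ka x [C5H5NH+]) = sqrt(5.88e-6 x 0.06475) = 0.000617 M.
pH = -log(0.000617) = 3.21.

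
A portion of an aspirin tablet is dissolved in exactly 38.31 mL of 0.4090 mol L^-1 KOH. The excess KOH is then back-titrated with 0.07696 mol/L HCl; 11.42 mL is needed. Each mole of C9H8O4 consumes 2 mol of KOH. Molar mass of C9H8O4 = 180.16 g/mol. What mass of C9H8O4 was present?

Total n(KOH) added = 0.4090 x 0.03831 = 0.01567 mol.
n(HCl) used = 0.07696 x 0.01142 = 0.0008789 mol, which equals the excess n(KOH).
So n(KOH) consumed by the sample = 0.01567 - 0.0008789 = 0.01479 mol.
n(C9H8O4) = 0.01479 / 2 = 0.007395 mol.
mass = 0.007395 mol x 180.16 g/mol = 1.33 g.

1.33 g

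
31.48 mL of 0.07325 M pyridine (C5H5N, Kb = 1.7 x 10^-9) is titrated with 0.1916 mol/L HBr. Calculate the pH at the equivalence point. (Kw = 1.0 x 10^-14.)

3.25

n(C5H5N) = 0.07325 x 0.03148 = 0.002306 mol; V(HBr) at equivalence = 0.002306/0.1916 = 0.01204 L.
At equivalence the base is fully converted to C5H5NH+; total volume = 0.04352 L, so [C5H5NH+] = 0.002306/0.04352 = 0.05299 M.
Ka(C5H5NH+) = Kw/Kb = 1.0e-14 / 1.7 x 10^-9 = 5.88e-6.
[H^+] = sqrt(Ka x [C5H5NH+]) = sqrt(5.88e-6 x 0.05299) = 0.000558 M.
pH = -log(0.000558) = 3.25.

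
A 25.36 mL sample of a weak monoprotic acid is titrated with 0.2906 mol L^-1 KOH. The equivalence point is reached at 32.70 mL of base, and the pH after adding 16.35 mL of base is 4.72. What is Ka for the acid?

1.9 x 10^-5

16.35 mL is half of the equivalence volume, so this is the half-equivalence point where [HA] = [A^-].
At half-equivalence pH = pKa, so pKa = 4.72.
Ka = 10^(-4.72) = 1.9 x 10^-5.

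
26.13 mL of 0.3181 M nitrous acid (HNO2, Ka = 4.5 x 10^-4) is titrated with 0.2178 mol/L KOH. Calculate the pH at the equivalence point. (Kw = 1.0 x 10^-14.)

n(HNO2) = 0.3181 x 0.02613 = 0.008312 mol; V(KOH) at equivalence = 0.008312/0.2178 = 0.03816 L.
At equivalence all the acid is converted to NO2-; total volume = 0.02613 + 0.03816 = 0.06429 L, so [NO2-] = 0.008312/0.06429 = 0.1293 M.
Kb = Kw/Ka = 1.0e-14 / 4.5 x 10^-4 = 2.22e-11.
[OH^-] = sqrt(Kb x [NO2-]) = sqrt(2.22e-11 x 0.1293) = 1.69e-6 M.
pOH = 5.77, so pH = 14.00 - 5.77 = 8.23.

8.23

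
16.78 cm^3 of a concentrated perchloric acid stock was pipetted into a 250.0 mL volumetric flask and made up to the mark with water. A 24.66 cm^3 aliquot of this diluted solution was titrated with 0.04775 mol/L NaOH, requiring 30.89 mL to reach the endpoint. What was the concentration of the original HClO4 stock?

0.891 M

n(NaOH) = 0.04775 x 0.03089 = 0.001475 mol.
n(HClO4) in the aliquot = 0.001475 mol.
[diluted HClO4] = 0.001475 / 0.02466 = 0.05981 M.
Dilution factor = 250.0/16.78 = 14.90, so [stock] = 0.05981 x 14.90 = 0.891 M.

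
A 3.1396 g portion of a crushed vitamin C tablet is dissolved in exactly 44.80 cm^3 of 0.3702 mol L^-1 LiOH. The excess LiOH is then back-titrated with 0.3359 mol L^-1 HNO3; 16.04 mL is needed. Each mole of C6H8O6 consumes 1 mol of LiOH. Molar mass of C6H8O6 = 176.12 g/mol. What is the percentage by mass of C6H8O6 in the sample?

Total n(LiOH) added = 0.3702 x 0.04480 = 0.01658 mol.
n(HNO3) used = 0.3359 x 0.01604 = 0.005388 mol, which equals the excess n(LiOH).
So n(LiOH) consumed by the sample = 0.01658 - 0.005388 = 0.01120 mol.
n(C6H8O6) = 0.01120 / 1 = 0.01120 mol.
mass C6H8O6 = 0.01120 x 176.12 = 1.972 g, so %C6H8O6 = 1.972/3.1396 x 100 = 62.8%.

62.8%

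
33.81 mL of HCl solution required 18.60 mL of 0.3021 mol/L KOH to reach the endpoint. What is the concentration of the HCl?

0.166 M

n(KOH) delivered = 0.3021 x 0.01860 = 0.005619 mol.
For a 1:1 reaction, n(HCl) = 0.005619 mol.
[HCl] = 0.005619 mol / 0.03381 L = 0.166 M.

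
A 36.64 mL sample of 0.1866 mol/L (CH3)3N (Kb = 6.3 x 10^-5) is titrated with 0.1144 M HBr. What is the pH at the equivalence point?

n((CH3)3N) = 0.1866 x 0.03664 = 0.006837 mol; V(HBr) at equivalence = 0.006837/0.1144 = 0.05976 L.
At equivalence the base is fully converted to (CH3)3NH+; total volume = 0.09640 L, so [(CH3)3NH+] = 0.006837/0.09640 = 0.07092 M.
Ka((CH3)3NH+) = Kw/Kb = 1.0e-14 / 6.3 x 10^-5 = 1.59e-10.
[H^+] = sqrt(Ka x [(CH3)3NH+]) = sqrt(1.59e-10 x 0.07092) = 3.36e-6 M.
pH = -log(3.36e-6) = 5.47.

5.47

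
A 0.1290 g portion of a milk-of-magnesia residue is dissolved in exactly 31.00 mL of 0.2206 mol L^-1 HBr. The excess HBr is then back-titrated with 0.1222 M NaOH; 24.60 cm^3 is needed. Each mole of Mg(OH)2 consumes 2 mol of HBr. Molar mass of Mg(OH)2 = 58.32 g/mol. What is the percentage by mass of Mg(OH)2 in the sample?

86.6%

Total n(HBr) added = 0.2206 x 0.03100 = 0.006839 mol.
n(NaOH) used = 0.1222 x 0.02460 = 0.003006 mol, which equals the excess n(HBr).
So n(HBr) consumed by the sample = 0.006839 - 0.003006 = 0.003832 mol.
n(Mg(OH)2) = 0.003832 / 2 = 0.001916 mol.
mass Mg(OH)2 = 0.001916 x 58.32 = 0.1118 g, so %Mg(OH)2 = 0.1118/0.1290 x 100 = 86.6%.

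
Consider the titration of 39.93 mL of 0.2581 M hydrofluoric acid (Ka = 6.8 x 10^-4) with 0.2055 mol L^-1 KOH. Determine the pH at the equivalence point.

n(HF) = 0.2581 x 0.03993 = 0.01031 mol; V(KOH) at equivalence = 0.01031/0.2055 = 0.05015 L.
At equivalence all the acid is converted to F-; total volume = 0.03993 + 0.05015 = 0.09008 L, so [F-] = 0.01031/0.09008 = 0.1144 M.
Kb = Kw/Ka = 1.0e-14 / 6.8 x 10^-4 = 1.47e-11.
[OH^-] = sqrt(Kb x [F-]) = sqrt(1.47e-11 x 0.1144) = 1.30e-6 M.
pOH = 5.89, so pH = 14.00 - 5.89 = 8.11.

8.11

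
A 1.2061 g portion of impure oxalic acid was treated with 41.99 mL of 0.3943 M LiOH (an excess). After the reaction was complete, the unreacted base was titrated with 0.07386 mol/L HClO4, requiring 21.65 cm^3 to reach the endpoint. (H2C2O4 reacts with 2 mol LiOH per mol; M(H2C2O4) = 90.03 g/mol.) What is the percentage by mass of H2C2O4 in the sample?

Total n(LiOH) added = 0.3943 x 0.04199 = 0.01656 mol.
n(HClO4) used = 0.07386 x 0.02165 = 0.001599 mol, which equals the excess n(LiOH).
So n(LiOH) consumed by the sample = 0.01656 - 0.001599 = 0.01496 mol.
n(H2C2O4) = 0.01496 / 2 = 0.007479 mol.
mass H2C2O4 = 0.007479 x 90.03 = 0.6733 g, so %H2C2O4 = 0.6733/1.2061 x 100 = 55.8%.

55.8%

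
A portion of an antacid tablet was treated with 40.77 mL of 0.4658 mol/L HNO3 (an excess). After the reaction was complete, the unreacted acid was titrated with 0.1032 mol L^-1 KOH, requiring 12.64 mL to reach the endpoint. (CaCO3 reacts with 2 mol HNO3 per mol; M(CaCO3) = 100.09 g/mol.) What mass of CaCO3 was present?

Total n(HNO3) added = 0.4658 x 0.04077 = 0.01899 mol.
n(KOH) used = 0.1032 x 0.01264 = 0.001304 mol, which equals the excess n(HNO3).
So n(HNO3) consumed by the sample = 0.01899 - 0.001304 = 0.01769 mol.
n(CaCO3) = 0.01769 / 2 = 0.008843 mol.
mass = 0.008843 mol x 100.09 g/mol = 0.885 g.

0.885 g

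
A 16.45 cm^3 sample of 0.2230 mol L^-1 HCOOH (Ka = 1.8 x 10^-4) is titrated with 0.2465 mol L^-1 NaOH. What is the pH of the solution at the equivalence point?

n(HCOOH) = 0.2230 x 0.01645 = 0.003668 mol; V(NaOH) at equivalence = 0.003668/0.2465 = 0.01488 L.
At equivalence all the acid is converted to HCOO-; total volume = 0.01645 + 0.01488 = 0.03133 L, so [HCOO-] = 0.003668/0.03133 = 0.1171 M.
Kb = Kw/Ka = 1.0e-14 / 1.8 x 10^-4 = 5.56e-11.
[OH^-] = sqrt(Kb x [HCOO-]) = sqrt(5.56e-11 x 0.1171) = 2.55e-6 M.
pOH = 5.59, so pH = 14.00 - 5.59 = 8.41.

8.41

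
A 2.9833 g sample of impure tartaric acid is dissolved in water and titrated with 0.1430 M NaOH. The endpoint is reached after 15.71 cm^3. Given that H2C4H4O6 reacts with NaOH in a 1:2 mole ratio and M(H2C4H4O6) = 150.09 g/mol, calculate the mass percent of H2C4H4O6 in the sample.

n(NaOH) = 0.1430 x 0.01571 = 0.002247 mol.
n(H2C4H4O6) = 0.002247 / 2 = 0.001123 mol.
mass of H2C4H4O6 = 0.001123 x 150.09 = 0.1686 g.
% purity = 0.1686 / 2.9833 x 100 = 5.65%.

5.65%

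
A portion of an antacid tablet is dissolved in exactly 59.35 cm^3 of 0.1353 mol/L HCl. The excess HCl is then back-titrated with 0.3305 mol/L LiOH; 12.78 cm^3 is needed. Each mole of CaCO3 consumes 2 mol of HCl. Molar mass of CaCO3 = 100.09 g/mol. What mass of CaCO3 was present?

0.190 g

Total n(HCl) added = 0.1353 x 0.05935 = 0.008030 mol.
n(LiOH) used = 0.3305 x 0.01278 = 0.004224 mol, which equals the excess n(HCl).
So n(HCl) consumed by the sample = 0.008030 - 0.004224 = 0.003806 mol.
n(CaCO3) = 0.003806 / 2 = 0.001903 mol.
mass = 0.001903 mol x 100.09 g/mol = 0.190 g.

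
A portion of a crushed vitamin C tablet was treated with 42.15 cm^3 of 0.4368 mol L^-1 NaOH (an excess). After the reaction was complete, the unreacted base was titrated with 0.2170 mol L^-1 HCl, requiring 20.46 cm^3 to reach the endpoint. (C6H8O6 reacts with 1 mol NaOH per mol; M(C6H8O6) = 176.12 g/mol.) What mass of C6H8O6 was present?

2.46 g

Total n(NaOH) added = 0.4368 x 0.04215 = 0.01841 mol.
n(HCl) used = 0.2170 x 0.02046 = 0.004440 mol, which equals the excess n(NaOH).
So n(NaOH) consumed by the sample = 0.01841 - 0.004440 = 0.01397 mol.
n(C6H8O6) = 0.01397 / 1 = 0.01397 mol.
mass = 0.01397 mol x 176.12 g/mol = 2.46 g.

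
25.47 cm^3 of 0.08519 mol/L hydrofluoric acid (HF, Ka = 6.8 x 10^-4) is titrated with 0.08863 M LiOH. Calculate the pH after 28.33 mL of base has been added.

n(acid) = 0.08519 x 0.02547 = 0.002170 mol; n(LiOH) added = 0.08863 x 0.02833 = 0.002511 mol.
Base is in excess by 0.002511 - 0.002170 = 0.0003411 mol in a total volume of 0.05380 L.
[OH^-] = 0.0003411/0.05380 = 0.006340 M, so pOH = 2.20 and pH = 14.00 - 2.20 = 11.80.

11.80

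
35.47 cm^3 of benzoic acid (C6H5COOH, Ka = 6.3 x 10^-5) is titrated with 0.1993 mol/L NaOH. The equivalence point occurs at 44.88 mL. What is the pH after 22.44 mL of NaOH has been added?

4.20

22.44 mL is exactly half the equivalence volume (44.88/2), i.e. the half-equivalence point.
There, n(HA) = n(A^-), so pH = pKa = -log(6.3 x 10^-5) = 4.20.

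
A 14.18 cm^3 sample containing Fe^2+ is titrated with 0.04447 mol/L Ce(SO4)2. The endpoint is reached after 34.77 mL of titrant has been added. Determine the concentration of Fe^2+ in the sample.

0.109 M

n(Ce(SO4)2) = 0.04447 x 0.03477 = 0.001546 mol.
From the balanced equation, 1 mol Ce(SO4)2 reacts with 1 mol Fe^2+, so n(Fe^2+) = 0.001546 x 1/1 = 0.001546 mol.
[Fe^2+] = 0.001546 / 0.01418 L = 0.109 M.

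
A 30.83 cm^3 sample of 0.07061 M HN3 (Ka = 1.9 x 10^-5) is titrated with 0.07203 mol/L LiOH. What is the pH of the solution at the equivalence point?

8.64

n(HN3) = 0.07061 x 0.03083 = 0.002177 mol; V(LiOH) at equivalence = 0.002177/0.07203 = 0.03022 L.
At equivalence all the acid is converted to N3-; total volume = 0.03083 + 0.03022 = 0.06105 L, so [N3-] = 0.002177/0.06105 = 0.03566 M.
Kb = Kw/Ka = 1.0e-14 / 1.9 x 10^-5 = 5.26e-10.
[OH^-] = sqrt(Kb x [N3-]) = sqrt(5.26e-10 x 0.03566) = 4.33e-6 M.
pOH = 5.36, so pH = 14.00 - 5.36 = 8.64.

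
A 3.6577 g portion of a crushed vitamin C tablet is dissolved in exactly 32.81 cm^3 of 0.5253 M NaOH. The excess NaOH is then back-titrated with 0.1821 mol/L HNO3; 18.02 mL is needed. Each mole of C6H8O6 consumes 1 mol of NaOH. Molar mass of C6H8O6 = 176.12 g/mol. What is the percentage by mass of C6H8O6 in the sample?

67.2%

Total n(NaOH) added = 0.5253 x 0.03281 = 0.01724 mol.
n(HNO3) used = 0.1821 x 0.01802 = 0.003281 mol, which equals the excess n(NaOH).
So n(NaOH) consumed by the sample = 0.01724 - 0.003281 = 0.01395 mol.
n(C6H8O6) = 0.01395 / 1 = 0.01395 mol.
mass C6H8O6 = 0.01395 x 176.12 = 2.458 g, so %C6H8O6 = 2.458/3.6577 x 100 = 67.2%.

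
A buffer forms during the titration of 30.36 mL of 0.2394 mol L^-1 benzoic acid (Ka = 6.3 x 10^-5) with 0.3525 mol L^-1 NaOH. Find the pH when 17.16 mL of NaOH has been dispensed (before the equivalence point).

Initial n(C6H5COOH) = 0.2394 x 0.03036 = 0.007268 mol.
n(NaOH) added = 0.3525 x 0.01716 = 0.006049 mol, converting that many moles of C6H5COOH to C6H5COO-.
Remaining n(C6H5COOH) = 0.001219 mol; n(C6H5COO-) = 0.006049 mol.
By Henderson-Hasselbalch, pH = pKa + log([A^-]/[HA]) = 4.20 + log(0.006049/0.001219) = 4.20 + (+0.70) = 4.90.

4.90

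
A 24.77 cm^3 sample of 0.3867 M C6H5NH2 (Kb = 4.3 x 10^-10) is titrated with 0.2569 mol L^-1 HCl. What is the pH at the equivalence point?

2.72

n(C6H5NH2) = 0.3867 x 0.02477 = 0.009579 mol; V(HCl) at equivalence = 0.009579/0.2569 = 0.03729 L.
At equivalence the base is fully converted to C6H5NH3+; total volume = 0.06206 L, so [C6H5NH3+] = 0.009579/0.06206 = 0.1544 M.
Ka(C6H5NH3+) = Kw/Kb = 1.0e-14 / 4.3 x 10^-10 = 2.33e-5.
[H^+] = sqrt(Ka x [C6H5NH3+]) = sqrt(2.33e-5 x 0.1544) = 0.00189 M.
pH = -log(0.00189) = 2.72.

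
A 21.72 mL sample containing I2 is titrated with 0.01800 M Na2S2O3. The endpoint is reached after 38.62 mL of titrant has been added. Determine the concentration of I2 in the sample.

0.0160 M

n(Na2S2O3) = 0.01800 x 0.03862 = 0.0006952 mol.
From the balanced equation, 2 mol Na2S2O3 reacts with 1 mol I2, so n(I2) = 0.0006952 x 1/2 = 0.0003476 mol.
[I2] = 0.0003476 / 0.02172 L = 0.0160 M.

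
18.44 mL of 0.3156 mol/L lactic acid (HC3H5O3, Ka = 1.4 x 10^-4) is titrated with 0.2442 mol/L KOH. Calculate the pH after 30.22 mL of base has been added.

n(acid) = 0.3156 x 0.01844 = 0.005820 mol; n(KOH) added = 0.2442 x 0.03022 = 0.007380 mol.
Base is in excess by 0.007380 - 0.005820 = 0.001560 mol in a total volume of 0.04866 L.
[OH^-] = 0.001560/0.04866 = 0.03206 M, so pOH = 1.49 and pH = 14.00 - 1.49 = 12.51.

12.51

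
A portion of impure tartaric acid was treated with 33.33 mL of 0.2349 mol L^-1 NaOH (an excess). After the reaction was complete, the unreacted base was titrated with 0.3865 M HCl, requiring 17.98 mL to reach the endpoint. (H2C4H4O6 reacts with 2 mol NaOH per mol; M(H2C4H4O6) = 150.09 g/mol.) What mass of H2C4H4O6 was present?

Total n(NaOH) added = 0.2349 x 0.03333 = 0.007829 mol.
n(HCl) used = 0.3865 x 0.01798 = 0.006949 mol, which equals the excess n(NaOH).
So n(NaOH) consumed by the sample = 0.007829 - 0.006949 = 0.0008799 mol.
n(H2C4H4O6) = 0.0008799 / 2 = 0.0004400 mol.
mass = 0.0004400 mol x 150.09 g/mol = 0.0660 g.

0.0660 g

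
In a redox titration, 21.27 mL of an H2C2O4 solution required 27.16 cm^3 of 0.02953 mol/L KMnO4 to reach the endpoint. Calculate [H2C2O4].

n(KMnO4) = 0.02953 x 0.02716 = 0.0008020 mol.
From the balanced equation, 2 mol KMnO4 reacts with 5 mol H2C2O4, so n(H2C2O4) = 0.0008020 x 5/2 = 0.002005 mol.
[H2C2O4] = 0.002005 / 0.02127 L = 0.0943 M.

0.0943 M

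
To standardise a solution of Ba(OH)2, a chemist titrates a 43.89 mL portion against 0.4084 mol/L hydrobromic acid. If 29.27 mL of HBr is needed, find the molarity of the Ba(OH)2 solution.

0.136 M

n(HBr) delivered = 0.4084 x 0.02927 = 0.01195 mol.
The reaction is 1 Ba(OH)2 + 2 HBr, so n(Ba(OH)2) = 0.01195 x 1/2 = 0.005977 mol.
[Ba(OH)2] = 0.005977 mol / 0.04389 L = 0.136 M.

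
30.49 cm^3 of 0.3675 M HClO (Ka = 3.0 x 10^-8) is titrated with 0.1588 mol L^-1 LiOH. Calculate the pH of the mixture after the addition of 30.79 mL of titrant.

7.41

Initial n(HClO) = 0.3675 x 0.03049 = 0.01121 mol.
n(LiOH) added = 0.1588 x 0.03079 = 0.004889 mol, converting that many moles of HClO to ClO-.
Remaining n(HClO) = 0.006316 mol; n(ClO-) = 0.004889 mol.
By Henderson-Hasselbalch, pH = pKa + log([A^-]/[HA]) = 7.52 + log(0.004889/0.006316) = 7.52 + (-0.11) = 7.41.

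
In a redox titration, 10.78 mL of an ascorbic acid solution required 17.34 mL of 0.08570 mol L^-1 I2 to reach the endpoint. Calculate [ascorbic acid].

n(I2) = 0.08570 x 0.01734 = 0.001486 mol.
From the balanced equation, 1 mol I2 reacts with 1 mol ascorbic acid, so n(ascorbic acid) = 0.001486 x 1/1 = 0.001486 mol.
[ascorbic acid] = 0.001486 / 0.01078 L = 0.138 M.

0.138 M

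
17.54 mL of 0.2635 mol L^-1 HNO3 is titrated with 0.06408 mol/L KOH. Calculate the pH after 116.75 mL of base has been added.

12.33

n(acid) = 0.2635 x 0.01754 = 0.004622 mol; n(KOH) added = 0.06408 x 0.1168 = 0.007481 mol.
Base is in excess by 0.007481 - 0.004622 = 0.002860 mol in a total volume of 0.1343 L.
[OH^-] = 0.002860/0.1343 = 0.02129 M, so pOH = 1.67 and pH = 14.00 - 1.67 = 12.33.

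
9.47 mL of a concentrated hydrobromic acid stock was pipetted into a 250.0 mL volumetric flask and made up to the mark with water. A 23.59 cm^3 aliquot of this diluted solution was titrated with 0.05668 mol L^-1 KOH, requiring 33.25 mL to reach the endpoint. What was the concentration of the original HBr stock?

n(KOH) = 0.05668 x 0.03325 = 0.001885 mol.
n(HBr) in the aliquot = 0.001885 mol.
[diluted HBr] = 0.001885 / 0.02359 = 0.07989 M.
Dilution factor = 250.0/9.470 = 26.40, so [stock] = 0.07989 x 26.40 = 2.11 M.

2.11 M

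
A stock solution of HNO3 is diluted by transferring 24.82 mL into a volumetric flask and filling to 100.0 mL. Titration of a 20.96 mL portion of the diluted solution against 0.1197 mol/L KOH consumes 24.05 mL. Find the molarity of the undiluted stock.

0.553 M

n(KOH) = 0.1197 x 0.02405 = 0.002879 mol.
n(HNO3) in the aliquot = 0.002879 mol.
[diluted HNO3] = 0.002879 / 0.02096 = 0.1373 M.
Dilution factor = 100.0/24.82 = 4.029, so [stock] = 0.1373 x 4.029 = 0.553 M.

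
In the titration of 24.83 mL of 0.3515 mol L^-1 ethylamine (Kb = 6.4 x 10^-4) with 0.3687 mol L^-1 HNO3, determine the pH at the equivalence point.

5.78

n(C2H5NH2) = 0.3515 x 0.02483 = 0.008728 mol; V(HNO3) at equivalence = 0.008728/0.3687 = 0.02367 L.
At equivalence the base is fully converted to C2H5NH3+; total volume = 0.04850 L, so [C2H5NH3+] = 0.008728/0.04850 = 0.1799 M.
Ka(C2H5NH3+) = Kw/Kb = 1.0e-14 / 6.4 x 10^-4 = 1.56e-11.
[H^+] = sqrt(Ka x [C2H5NH3+]) = sqrt(1.56e-11 x 0.1799) = 1.68e-6 M.
pH = -log(1.68e-6) = 5.78.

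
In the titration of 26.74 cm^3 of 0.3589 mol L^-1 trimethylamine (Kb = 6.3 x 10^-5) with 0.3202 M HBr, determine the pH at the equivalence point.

n((CH3)3N) = 0.3589 x 0.02674 = 0.009597 mol; V(HBr) at equivalence = 0.009597/0.3202 = 0.02997 L.
At equivalence the base is fully converted to (CH3)3NH+; total volume = 0.05671 L, so [(CH3)3NH+] = 0.009597/0.05671 = 0.1692 M.
Ka((CH3)3NH+) = Kw/Kb = 1.0e-14 / 6.3 x 10^-5 = 1.59e-10.
[H^+] = sqrt(Ka x [(CH3)3NH+]) = sqrt(1.59e-10 x 0.1692) = 5.18e-6 M.
pH = -log(5.18e-6) = 5.29.

5.29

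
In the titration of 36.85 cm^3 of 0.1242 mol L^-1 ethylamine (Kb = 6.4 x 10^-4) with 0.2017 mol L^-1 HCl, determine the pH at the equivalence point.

n(C2H5NH2) = 0.1242 x 0.03685 = 0.004577 mol; V(HCl) at equivalence = 0.004577/0.2017 = 0.02269 L.
At equivalence the base is fully converted to C2H5NH3+; total volume = 0.05954 L, so [C2H5NH3+] = 0.004577/0.05954 = 0.07687 M.
Ka(C2H5NH3+) = Kw/Kb = 1.0e-14 / 6.4 x 10^-4 = 1.56e-11.
[H^+] = sqrt(Ka x [C2H5NH3+]) = sqrt(1.56e-11 x 0.07687) = 1.10e-6 M.
pH = -log(1.10e-6) = 5.96.

5.96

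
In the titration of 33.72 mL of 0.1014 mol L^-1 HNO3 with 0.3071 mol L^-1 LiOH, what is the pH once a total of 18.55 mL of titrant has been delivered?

n(acid) = 0.1014 x 0.03372 = 0.003419 mol; n(LiOH) added = 0.3071 x 0.01855 = 0.005697 mol.
Base is in excess by 0.005697 - 0.003419 = 0.002277 mol in a total volume of 0.05227 L.
[OH^-] = 0.002277/0.05227 = 0.04357 M, so pOH = 1.36 and pH = 14.00 - 1.36 = 12.64.

12.64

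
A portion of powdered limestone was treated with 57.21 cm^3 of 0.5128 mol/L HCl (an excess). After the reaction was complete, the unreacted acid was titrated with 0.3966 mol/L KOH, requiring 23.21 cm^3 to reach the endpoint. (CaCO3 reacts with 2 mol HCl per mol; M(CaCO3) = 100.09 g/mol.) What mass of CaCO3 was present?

1.01 g

Total n(HCl) added = 0.5128 x 0.05721 = 0.02934 mol.
n(KOH) used = 0.3966 x 0.02321 = 0.009205 mol, which equals the excess n(HCl).
So n(HCl) consumed by the sample = 0.02934 - 0.009205 = 0.02013 mol.
n(CaCO3) = 0.02013 / 2 = 0.01007 mol.
mass = 0.01007 mol x 100.09 g/mol = 1.01 g.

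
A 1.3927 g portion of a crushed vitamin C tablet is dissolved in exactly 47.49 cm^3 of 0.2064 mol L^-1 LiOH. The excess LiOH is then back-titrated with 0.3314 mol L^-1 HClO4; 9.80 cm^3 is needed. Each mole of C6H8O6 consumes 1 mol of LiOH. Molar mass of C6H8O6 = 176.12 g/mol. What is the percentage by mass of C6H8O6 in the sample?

Total n(LiOH) added = 0.2064 x 0.04749 = 0.009802 mol.
n(HClO4) used = 0.3314 x 0.009800 = 0.003248 mol, which equals the excess n(LiOH).
So n(LiOH) consumed by the sample = 0.009802 - 0.003248 = 0.006554 mol.
n(C6H8O6) = 0.006554 / 1 = 0.006554 mol.
mass C6H8O6 = 0.006554 x 176.12 = 1.154 g, so %C6H8O6 = 1.154/1.3927 x 100 = 82.9%.

82.9%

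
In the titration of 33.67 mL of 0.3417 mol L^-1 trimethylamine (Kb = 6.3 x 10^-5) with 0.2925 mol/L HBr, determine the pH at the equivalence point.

n((CH3)3N) = 0.3417 x 0.03367 = 0.01151 mol; V(HBr) at equivalence = 0.01151/0.2925 = 0.03933 L.
At equivalence the base is fully converted to (CH3)3NH+; total volume = 0.07300 L, so [(CH3)3NH+] = 0.01151/0.07300 = 0.1576 M.
Ka((CH3)3NH+) = Kw/Kb = 1.0e-14 / 6.3 x 10^-5 = 1.59e-10.
[H^+] = sqrt(Ka x [(CH3)3NH+]) = sqrt(1.59e-10 x 0.1576) = 5.00e-6 M.
pH = -log(5.00e-6) = 5.30.

5.30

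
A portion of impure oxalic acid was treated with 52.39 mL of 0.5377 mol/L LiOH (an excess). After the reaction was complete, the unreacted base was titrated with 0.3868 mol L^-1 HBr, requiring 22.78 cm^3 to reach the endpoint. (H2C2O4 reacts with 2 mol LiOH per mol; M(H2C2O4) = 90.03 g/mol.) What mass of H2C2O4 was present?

0.871 g

Total n(LiOH) added = 0.5377 x 0.05239 = 0.02817 mol.
n(HBr) used = 0.3868 x 0.02278 = 0.008811 mol, which equals the excess n(LiOH).
So n(LiOH) consumed by the sample = 0.02817 - 0.008811 = 0.01936 mol.
n(H2C2O4) = 0.01936 / 2 = 0.009679 mol.
mass = 0.009679 mol x 90.03 g/mol = 0.871 g.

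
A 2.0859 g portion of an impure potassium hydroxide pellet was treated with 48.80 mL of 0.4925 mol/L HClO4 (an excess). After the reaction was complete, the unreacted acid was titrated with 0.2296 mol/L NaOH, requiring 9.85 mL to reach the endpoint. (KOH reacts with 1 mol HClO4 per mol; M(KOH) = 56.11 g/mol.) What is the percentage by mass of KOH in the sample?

58.6%

Total n(HClO4) added = 0.4925 x 0.04880 = 0.02403 mol.
n(NaOH) used = 0.2296 x 0.009850 = 0.002262 mol, which equals the excess n(HClO4).
So n(HClO4) consumed by the sample = 0.02403 - 0.002262 = 0.02177 mol.
n(KOH) = 0.02177 / 1 = 0.02177 mol.
mass KOH = 0.02177 x 56.11 = 1.222 g, so %KOH = 1.222/2.0859 x 100 = 58.6%.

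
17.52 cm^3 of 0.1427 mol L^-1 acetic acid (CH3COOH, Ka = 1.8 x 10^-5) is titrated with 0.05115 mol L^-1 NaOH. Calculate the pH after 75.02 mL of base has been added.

n(acid) = 0.1427 x 0.01752 = 0.002500 mol; n(NaOH) added = 0.05115 x 0.07502 = 0.003837 mol.
Base is in excess by 0.003837 - 0.002500 = 0.001337 mol in a total volume of 0.09254 L.
[OH^-] = 0.001337/0.09254 = 0.01445 M, so pOH = 1.84 and pH = 14.00 - 1.84 = 12.16.

12.16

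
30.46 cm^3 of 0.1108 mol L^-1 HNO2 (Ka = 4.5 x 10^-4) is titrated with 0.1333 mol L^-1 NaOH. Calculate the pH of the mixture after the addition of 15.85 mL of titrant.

Initial n(HNO2) = 0.1108 x 0.03046 = 0.003375 mol.
n(NaOH) added = 0.1333 x 0.01585 = 0.002113 mol, converting that many moles of HNO2 to NO2-.
Remaining n(HNO2) = 0.001262 mol; n(NO2-) = 0.002113 mol.
By Henderson-Hasselbalch, pH = pKa + log([A^-]/[HA]) = 3.35 + log(0.002113/0.001262) = 3.35 + (+0.22) = 3.57.

3.57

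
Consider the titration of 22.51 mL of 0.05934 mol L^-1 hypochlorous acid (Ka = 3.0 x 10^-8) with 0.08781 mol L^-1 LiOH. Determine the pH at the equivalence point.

n(HClO) = 0.05934 x 0.02251 = 0.001336 mol; V(LiOH) at equivalence = 0.001336/0.08781 = 0.01521 L.
At equivalence all the acid is converted to ClO-; total volume = 0.02251 + 0.01521 = 0.03772 L, so [ClO-] = 0.001336/0.03772 = 0.03541 M.
Kb = Kw/Ka = 1.0e-14 / 3.0 x 10^-8 = 3.33e-7.
[OH^-] = sqrt(Kb x [ClO-]) = sqrt(3.33e-7 x 0.03541) = 0.000109 M.
pOH = 3.96, so pH = 14.00 - 3.96 = 10.04.

10.04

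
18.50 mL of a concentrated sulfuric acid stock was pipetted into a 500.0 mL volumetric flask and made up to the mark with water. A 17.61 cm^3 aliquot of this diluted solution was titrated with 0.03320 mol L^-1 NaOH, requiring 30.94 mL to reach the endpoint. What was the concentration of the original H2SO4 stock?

0.788 M

n(NaOH) = 0.03320 x 0.03094 = 0.001027 mol.
n(H2SO4) in the aliquot = 0.001027 x 1/2 = 0.0005136 mol.
[diluted H2SO4] = 0.0005136 / 0.01761 = 0.02917 M.
Dilution factor = 500.0/18.50 = 27.03, so [stock] = 0.02917 x 27.03 = 0.788 M.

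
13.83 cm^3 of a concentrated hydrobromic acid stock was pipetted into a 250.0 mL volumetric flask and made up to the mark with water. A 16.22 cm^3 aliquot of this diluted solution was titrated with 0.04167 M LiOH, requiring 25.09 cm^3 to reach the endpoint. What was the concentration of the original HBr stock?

n(LiOH) = 0.04167 x 0.02509 = 0.001046 mol.
n(HBr) in the aliquot = 0.001046 mol.
[diluted HBr] = 0.001046 / 0.01622 = 0.06446 M.
Dilution factor = 250.0/13.83 = 18.08, so [stock] = 0.06446 x 18.08 = 1.17 M.

1.17 M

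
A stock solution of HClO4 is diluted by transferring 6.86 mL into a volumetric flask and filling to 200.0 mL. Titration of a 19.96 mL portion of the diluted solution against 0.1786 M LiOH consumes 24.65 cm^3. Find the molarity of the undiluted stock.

n(LiOH) = 0.1786 x 0.02465 = 0.004402 mol.
n(HClO4) in the aliquot = 0.004402 mol.
[diluted HClO4] = 0.004402 / 0.01996 = 0.2206 M.
Dilution factor = 200.0/6.860 = 29.15, so [stock] = 0.2206 x 29.15 = 6.43 M.

6.43 M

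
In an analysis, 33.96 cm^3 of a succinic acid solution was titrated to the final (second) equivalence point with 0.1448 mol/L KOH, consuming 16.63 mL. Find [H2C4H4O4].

0.0355 M

n(KOH) = 0.1448 x 0.01663 = 0.002408 mol.
At the final (second) equivalence point, 2 mol OH^- react per mol H2C4H4O4, so n(H2C4H4O4) = 0.002408 / 2 = 0.001204 mol.
[H2C4H4O4] = 0.001204 / 0.03396 L = 0.0355 M.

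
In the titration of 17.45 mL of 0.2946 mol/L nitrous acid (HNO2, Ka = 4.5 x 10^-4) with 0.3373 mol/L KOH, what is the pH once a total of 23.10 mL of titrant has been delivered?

12.82

n(acid) = 0.2946 x 0.01745 = 0.005141 mol; n(KOH) added = 0.3373 x 0.02310 = 0.007792 mol.
Base is in excess by 0.007792 - 0.005141 = 0.002651 mol in a total volume of 0.04055 L.
[OH^-] = 0.002651/0.04055 = 0.06537 M, so pOH = 1.18 and pH = 14.00 - 1.18 = 12.82.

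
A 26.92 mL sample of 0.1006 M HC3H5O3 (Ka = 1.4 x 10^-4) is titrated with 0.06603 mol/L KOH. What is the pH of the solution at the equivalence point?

8.23

n(HC3H5O3) = 0.1006 x 0.02692 = 0.002708 mol; V(KOH) at equivalence = 0.002708/0.06603 = 0.04101 L.
At equivalence all the acid is converted to C3H5O3-; total volume = 0.02692 + 0.04101 = 0.06793 L, so [C3H5O3-] = 0.002708/0.06793 = 0.03986 M.
Kb = Kw/Ka = 1.0e-14 / 1.4 x 10^-4 = 7.14e-11.
[OH^-] = sqrt(Kb x [C3H5O3-]) = sqrt(7.14e-11 x 0.03986) = 1.69e-6 M.
pOH = 5.77, so pH = 14.00 - 5.77 = 8.23.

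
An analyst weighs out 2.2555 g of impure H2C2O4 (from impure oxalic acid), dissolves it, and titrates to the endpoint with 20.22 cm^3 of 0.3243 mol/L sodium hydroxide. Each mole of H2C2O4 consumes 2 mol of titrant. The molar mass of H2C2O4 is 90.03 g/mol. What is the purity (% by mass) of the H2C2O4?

13.1%

n(NaOH) = 0.3243 x 0.02022 = 0.006557 mol.
n(H2C2O4) = 0.006557 / 2 = 0.003279 mol.
mass of H2C2O4 = 0.003279 x 90.03 = 0.2952 g.
% purity = 0.2952 / 2.2555 x 100 = 13.1%.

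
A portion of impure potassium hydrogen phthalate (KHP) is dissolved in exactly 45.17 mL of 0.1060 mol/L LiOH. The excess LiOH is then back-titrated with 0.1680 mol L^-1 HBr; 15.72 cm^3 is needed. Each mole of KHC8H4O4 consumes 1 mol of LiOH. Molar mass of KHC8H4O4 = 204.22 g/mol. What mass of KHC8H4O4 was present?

Total n(LiOH) added = 0.1060 x 0.04517 = 0.004788 mol.
n(HBr) used = 0.1680 x 0.01572 = 0.002641 mol, which equals the excess n(LiOH).
So n(LiOH) consumed by the sample = 0.004788 - 0.002641 = 0.002147 mol.
n(KHC8H4O4) = 0.002147 / 1 = 0.002147 mol.
mass = 0.002147 mol x 204.22 g/mol = 0.438 g.

0.438 g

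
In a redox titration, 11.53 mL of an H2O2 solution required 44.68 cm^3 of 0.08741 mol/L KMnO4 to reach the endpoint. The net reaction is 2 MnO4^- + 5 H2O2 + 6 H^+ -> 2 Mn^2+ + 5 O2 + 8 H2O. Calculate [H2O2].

0.847 M

n(KMnO4) = 0.08741 x 0.04468 = 0.003905 mol.
From the balanced equation, 2 mol KMnO4 reacts with 5 mol H2O2, so n(H2O2) = 0.003905 x 5/2 = 0.009764 mol.
[H2O2] = 0.009764 / 0.01153 L = 0.847 M.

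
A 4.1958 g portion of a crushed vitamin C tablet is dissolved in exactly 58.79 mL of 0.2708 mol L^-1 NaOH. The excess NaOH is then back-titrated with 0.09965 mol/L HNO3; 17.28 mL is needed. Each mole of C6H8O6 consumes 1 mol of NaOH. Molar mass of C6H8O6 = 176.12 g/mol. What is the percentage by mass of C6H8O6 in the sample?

Total n(NaOH) added = 0.2708 x 0.05879 = 0.01592 mol.
n(HNO3) used = 0.09965 x 0.01728 = 0.001722 mol, which equals the excess n(NaOH).
So n(NaOH) consumed by the sample = 0.01592 - 0.001722 = 0.01420 mol.
n(C6H8O6) = 0.01420 / 1 = 0.01420 mol.
mass C6H8O6 = 0.01420 x 176.12 = 2.501 g, so %C6H8O6 = 2.501/4.1958 x 100 = 59.6%.

59.6%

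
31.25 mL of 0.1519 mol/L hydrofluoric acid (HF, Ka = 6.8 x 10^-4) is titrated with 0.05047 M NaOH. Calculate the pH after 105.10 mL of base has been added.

n(acid) = 0.1519 x 0.03125 = 0.004747 mol; n(NaOH) added = 0.05047 x 0.1051 = 0.005304 mol.
Base is in excess by 0.005304 - 0.004747 = 0.0005575 mol in a total volume of 0.1363 L.
[OH^-] = 0.0005575/0.1363 = 0.004089 M, so pOH = 2.39 and pH = 14.00 - 2.39 = 11.61.

11.61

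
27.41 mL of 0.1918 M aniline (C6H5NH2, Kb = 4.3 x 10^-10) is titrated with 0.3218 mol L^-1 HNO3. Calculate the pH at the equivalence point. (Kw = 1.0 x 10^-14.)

n(C6H5NH2) = 0.1918 x 0.02741 = 0.005257 mol; V(HNO3) at equivalence = 0.005257/0.3218 = 0.01634 L.
At equivalence the base is fully converted to C6H5NH3+; total volume = 0.04375 L, so [C6H5NH3+] = 0.005257/0.04375 = 0.1202 M.
Ka(C6H5NH3+) = Kw/Kb = 1.0e-14 / 4.3 x 10^-10 = 2.33e-5.
[H^+] = sqrt(Ka x [C6H5NH3+]) = sqrt(2.33e-5 x 0.1202) = 0.00167 M.
pH = -log(0.00167) = 2.78.

2.78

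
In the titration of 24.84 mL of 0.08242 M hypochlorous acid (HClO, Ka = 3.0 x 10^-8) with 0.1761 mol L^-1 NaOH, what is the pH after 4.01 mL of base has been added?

7.24

Initial n(HClO) = 0.08242 x 0.02484 = 0.002047 mol.
n(NaOH) added = 0.1761 x 0.004010 = 0.0007062 mol, converting that many moles of HClO to ClO-.
Remaining n(HClO) = 0.001341 mol; n(ClO-) = 0.0007062 mol.
By Henderson-Hasselbalch, pH = pKa + log([A^-]/[HA]) = 7.52 + log(0.0007062/0.001341) = 7.52 + (-0.28) = 7.24.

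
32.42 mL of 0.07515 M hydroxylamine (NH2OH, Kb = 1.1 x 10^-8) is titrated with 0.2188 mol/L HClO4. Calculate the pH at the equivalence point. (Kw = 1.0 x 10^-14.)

n(NH2OH) = 0.07515 x 0.03242 = 0.002436 mol; V(HClO4) at equivalence = 0.002436/0.2188 = 0.01114 L.
At equivalence the base is fully converted to NH3OH+; total volume = 0.04356 L, so [NH3OH+] = 0.002436/0.04356 = 0.05594 M.
Ka(NH3OH+) = Kw/Kb = 1.0e-14 / 1.1 x 10^-8 = 9.09e-7.
[H^+] = sqrt(Ka x [NH3OH+]) = sqrt(9.09e-7 x 0.05594) = 0.000226 M.
pH = -log(0.000226) = 3.65.

3.65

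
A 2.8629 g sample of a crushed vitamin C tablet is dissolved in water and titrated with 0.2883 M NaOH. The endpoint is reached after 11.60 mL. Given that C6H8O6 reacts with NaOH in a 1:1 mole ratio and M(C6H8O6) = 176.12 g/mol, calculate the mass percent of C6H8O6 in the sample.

n(NaOH) = 0.2883 x 0.01160 = 0.003344 mol.
n(C6H8O6) = 0.003344 / 1 = 0.003344 mol.
mass of C6H8O6 = 0.003344 x 176.12 = 0.5890 g.
% purity = 0.5890 / 2.8629 x 100 = 20.6%.

20.6%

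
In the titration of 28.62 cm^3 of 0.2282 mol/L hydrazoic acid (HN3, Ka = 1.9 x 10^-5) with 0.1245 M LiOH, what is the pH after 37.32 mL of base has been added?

Initial n(HN3) = 0.2282 x 0.02862 = 0.006531 mol.
n(LiOH) added = 0.1245 x 0.03732 = 0.004646 mol, converting that many moles of HN3 to N3-.
Remaining n(HN3) = 0.001885 mol; n(N3-) = 0.004646 mol.
By Henderson-Hasselbalch, pH = pKa + log([A^-]/[HA]) = 4.72 + log(0.004646/0.001885) = 4.72 + (+0.39) = 5.11.

5.11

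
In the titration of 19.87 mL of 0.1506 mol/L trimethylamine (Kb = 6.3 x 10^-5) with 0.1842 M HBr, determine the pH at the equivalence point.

5.44

n((CH3)3N) = 0.1506 x 0.01987 = 0.002992 mol; V(HBr) at equivalence = 0.002992/0.1842 = 0.01625 L.
At equivalence the base is fully converted to (CH3)3NH+; total volume = 0.03612 L, so [(CH3)3NH+] = 0.002992/0.03612 = 0.08286 M.
Ka((CH3)3NH+) = Kw/Kb = 1.0e-14 / 6.3 x 10^-5 = 1.59e-10.
[H^+] = sqrt(Ka x [(CH3)3NH+]) = sqrt(1.59e-10 x 0.08286) = 3.63e-6 M.
pH = -log(3.63e-6) = 5.44.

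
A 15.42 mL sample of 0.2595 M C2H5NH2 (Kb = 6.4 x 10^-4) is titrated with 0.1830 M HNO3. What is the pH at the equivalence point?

n(C2H5NH2) = 0.2595 x 0.01542 = 0.004001 mol; V(HNO3) at equivalence = 0.004001/0.1830 = 0.02187 L.
At equivalence the base is fully converted to C2H5NH3+; total volume = 0.03729 L, so [C2H5NH3+] = 0.004001/0.03729 = 0.1073 M.
Ka(C2H5NH3+) = Kw/Kb = 1.0e-14 / 6.4 x 10^-4 = 1.56e-11.
[H^+] = sqrt(Ka x [C2H5NH3+]) = sqrt(1.56e-11 x 0.1073) = 1.29e-6 M.
pH = -log(1.29e-6) = 5.89.

5.89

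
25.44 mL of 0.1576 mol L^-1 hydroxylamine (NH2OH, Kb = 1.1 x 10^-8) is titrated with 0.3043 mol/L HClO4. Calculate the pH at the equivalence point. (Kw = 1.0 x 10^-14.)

n(NH2OH) = 0.1576 x 0.02544 = 0.004009 mol; V(HClO4) at equivalence = 0.004009/0.3043 = 0.01318 L.
At equivalence the base is fully converted to NH3OH+; total volume = 0.03862 L, so [NH3OH+] = 0.004009/0.03862 = 0.1038 M.
Ka(NH3OH+) = Kw/Kb = 1.0e-14 / 1.1 x 10^-8 = 9.09e-7.
[H^+] = sqrt(Ka x [NH3OH+]) = sqrt(9.09e-7 x 0.1038) = 0.000307 M.
pH = -log(0.000307) = 3.51.

3.51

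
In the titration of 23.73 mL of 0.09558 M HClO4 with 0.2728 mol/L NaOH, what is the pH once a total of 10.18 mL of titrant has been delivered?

12.18

n(acid) = 0.09558 x 0.02373 = 0.002268 mol; n(NaOH) added = 0.2728 x 0.01018 = 0.002777 mol.
Base is in excess by 0.002777 - 0.002268 = 0.0005090 mol in a total volume of 0.03391 L.
[OH^-] = 0.0005090/0.03391 = 0.01501 M, so pOH = 1.82 and pH = 14.00 - 1.82 = 12.18.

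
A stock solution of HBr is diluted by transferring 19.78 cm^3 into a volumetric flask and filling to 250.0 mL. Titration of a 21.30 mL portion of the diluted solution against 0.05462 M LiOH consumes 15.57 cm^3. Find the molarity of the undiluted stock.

0.505 M

n(LiOH) = 0.05462 x 0.01557 = 0.0008504 mol.
n(HBr) in the aliquot = 0.0008504 mol.
[diluted HBr] = 0.0008504 / 0.02130 = 0.03993 M.
Dilution factor = 250.0/19.78 = 12.64, so [stock] = 0.03993 x 12.64 = 0.505 M.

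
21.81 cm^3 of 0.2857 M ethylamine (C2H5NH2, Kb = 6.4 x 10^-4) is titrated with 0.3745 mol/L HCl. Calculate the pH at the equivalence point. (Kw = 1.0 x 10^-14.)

5.80

n(C2H5NH2) = 0.2857 x 0.02181 = 0.006231 mol; V(HCl) at equivalence = 0.006231/0.3745 = 0.01664 L.
At equivalence the base is fully converted to C2H5NH3+; total volume = 0.03845 L, so [C2H5NH3+] = 0.006231/0.03845 = 0.1621 M.
Ka(C2H5NH3+) = Kw/Kb = 1.0e-14 / 6.4 x 10^-4 = 1.56e-11.
[H^+] = sqrt(Ka x [C2H5NH3+]) = sqrt(1.56e-11 x 0.1621) = 1.59e-6 M.
pH = -log(1.59e-6) = 5.80.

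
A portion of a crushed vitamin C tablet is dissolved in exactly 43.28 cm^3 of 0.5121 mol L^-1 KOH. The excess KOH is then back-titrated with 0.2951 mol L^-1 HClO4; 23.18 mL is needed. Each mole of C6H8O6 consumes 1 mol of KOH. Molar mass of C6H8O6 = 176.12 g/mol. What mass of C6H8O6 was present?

2.70 g

Total n(KOH) added = 0.5121 x 0.04328 = 0.02216 mol.
n(HClO4) used = 0.2951 x 0.02318 = 0.006840 mol, which equals the excess n(KOH).
So n(KOH) consumed by the sample = 0.02216 - 0.006840 = 0.01532 mol.
n(C6H8O6) = 0.01532 / 1 = 0.01532 mol.
mass = 0.01532 mol x 176.12 g/mol = 2.70 g.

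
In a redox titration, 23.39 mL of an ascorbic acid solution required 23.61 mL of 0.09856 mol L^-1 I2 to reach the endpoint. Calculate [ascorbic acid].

n(I2) = 0.09856 x 0.02361 = 0.002327 mol.
From the balanced equation, 1 mol I2 reacts with 1 mol ascorbic acid, so n(ascorbic acid) = 0.002327 x 1/1 = 0.002327 mol.
[ascorbic acid] = 0.002327 / 0.02339 L = 0.0995 M.

0.0995 M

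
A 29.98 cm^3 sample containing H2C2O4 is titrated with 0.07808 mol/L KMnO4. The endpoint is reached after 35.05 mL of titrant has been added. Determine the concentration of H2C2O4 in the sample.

0.228 M

n(KMnO4) = 0.07808 x 0.03505 = 0.002737 mol.
From the balanced equation, 2 mol KMnO4 reacts with 5 mol H2C2O4, so n(H2C2O4) = 0.002737 x 5/2 = 0.006842 mol.
[H2C2O4] = 0.006842 / 0.02998 L = 0.228 M.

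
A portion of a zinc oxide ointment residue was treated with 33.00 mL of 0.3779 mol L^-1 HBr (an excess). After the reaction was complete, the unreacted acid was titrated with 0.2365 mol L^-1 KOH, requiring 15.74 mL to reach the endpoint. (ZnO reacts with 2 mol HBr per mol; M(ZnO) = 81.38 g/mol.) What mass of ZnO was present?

0.356 g

Total n(HBr) added = 0.3779 x 0.03300 = 0.01247 mol.
n(KOH) used = 0.2365 x 0.01574 = 0.003723 mol, which equals the excess n(HBr).
So n(HBr) consumed by the sample = 0.01247 - 0.003723 = 0.008748 mol.
n(ZnO) = 0.008748 / 2 = 0.004374 mol.
mass = 0.004374 mol x 81.38 g/mol = 0.356 g.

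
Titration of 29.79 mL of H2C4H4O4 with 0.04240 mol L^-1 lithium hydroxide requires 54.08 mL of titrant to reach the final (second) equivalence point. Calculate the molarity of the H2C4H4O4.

0.0385 M

n(LiOH) = 0.04240 x 0.05408 = 0.002293 mol.
At the final (second) equivalence point, 2 mol OH^- react per mol H2C4H4O4, so n(H2C4H4O4) = 0.002293 / 2 = 0.001146 mol.
[H2C4H4O4] = 0.001146 / 0.02979 L = 0.0385 M.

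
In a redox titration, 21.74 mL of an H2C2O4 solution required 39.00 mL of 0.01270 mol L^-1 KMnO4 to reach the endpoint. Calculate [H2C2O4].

0.0570 M

n(KMnO4) = 0.01270 x 0.03900 = 0.0004953 mol.
From the balanced equation, 2 mol KMnO4 reacts with 5 mol H2C2O4, so n(H2C2O4) = 0.0004953 x 5/2 = 0.001238 mol.
[H2C2O4] = 0.001238 / 0.02174 L = 0.0570 M.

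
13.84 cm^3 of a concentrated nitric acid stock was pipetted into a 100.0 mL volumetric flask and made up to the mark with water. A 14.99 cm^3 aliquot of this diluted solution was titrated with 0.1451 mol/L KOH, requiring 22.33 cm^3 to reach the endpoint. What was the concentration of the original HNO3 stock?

n(KOH) = 0.1451 x 0.02233 = 0.003240 mol.
n(HNO3) in the aliquot = 0.003240 mol.
[diluted HNO3] = 0.003240 / 0.01499 = 0.2161 M.
Dilution factor = 100.0/13.84 = 7.225, so [stock] = 0.2161 x 7.225 = 1.56 M.

1.56 M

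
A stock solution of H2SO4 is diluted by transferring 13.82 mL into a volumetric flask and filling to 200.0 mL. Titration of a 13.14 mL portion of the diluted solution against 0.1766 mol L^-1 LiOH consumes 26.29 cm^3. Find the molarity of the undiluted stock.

2.56 M

n(LiOH) = 0.1766 x 0.02629 = 0.004643 mol.
n(H2SO4) in the aliquot = 0.004643 x 1/2 = 0.002321 mol.
[diluted H2SO4] = 0.002321 / 0.01314 = 0.1767 M.
Dilution factor = 200.0/13.82 = 14.47, so [stock] = 0.1767 x 14.47 = 2.56 M.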